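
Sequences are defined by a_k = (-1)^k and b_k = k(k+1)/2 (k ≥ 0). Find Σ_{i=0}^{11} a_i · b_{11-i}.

36

The convolution is the t^11 coefficient of A(t)B(t).
Σ = 1·66 − 1·55 + 1·45 − 1·36 + 1·28 − 1·21 + 1·15 − 1·10 + 1·6 − 1·3 + 1·1 − 1·0 = 36.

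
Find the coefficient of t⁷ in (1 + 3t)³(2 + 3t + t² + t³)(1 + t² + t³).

(1 + 3t)³ has coefficients 1,9,27,27 for degrees 0…3.
(2 + 3t + t² + t³) has coefficients 2,3,1,1,0,0,0,0 for degrees 0…7.
Finally multiplying by (1 + t² + t³), the product of all factors after the first has coefficients 2,3,3,6,4,2,1,0 for degrees 0…7.
[t⁷] = 1·0 + 9·1 + 27·2 + 27·4 = 171.

171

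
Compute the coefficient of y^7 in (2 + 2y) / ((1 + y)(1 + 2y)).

-256

Partial fractions give a closed form: a_n = (2)·(-2)^n.
At n = 7: a_7 = -256.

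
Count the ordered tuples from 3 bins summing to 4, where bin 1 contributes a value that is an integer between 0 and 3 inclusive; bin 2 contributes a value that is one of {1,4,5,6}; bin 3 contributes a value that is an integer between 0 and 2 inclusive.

4

The generating function for the choices is (1 + y + y^2 + y^3)·(y + y^4 + y^5 + y^6)·(1 + y + y^2); the count is [y^4].
(1 + y + y^2 + y^3) has coefficients 1,1,1,1 for degrees 0…3.
(y + y^4 + y^5 + y^6) has coefficients 0,1,0,0,1 for degrees 0…4.
Finally multiplying by (1 + y + y^2), the product of all factors after the first has coefficients 0,1,1,1,1 for degrees 0…4.
[y^4] = 1·1 + 1·1 + 1·1 + 1·1 = 4.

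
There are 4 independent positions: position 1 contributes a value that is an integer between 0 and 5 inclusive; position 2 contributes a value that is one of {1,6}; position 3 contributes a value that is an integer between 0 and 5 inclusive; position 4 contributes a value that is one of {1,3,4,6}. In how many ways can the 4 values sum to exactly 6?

10

The generating function for the choices is (1 + y + y² + y³ + y⁴ + y⁵)·(y + y⁶)·(1 + y + y² + y³ + y⁴ + y⁵)·(y + y³ + y⁴ + y⁶); the count is [y⁶].
(1 + y + y² + y³ + y⁴ + y⁵) has coefficients 1,1,1,1,1,1 for degrees 0…5.
(y + y⁶) has coefficients 0,1,0,0,0,0,1 for degrees 0…6.
Multiplying by (1 + y + y² + y³ + y⁴ + y⁵) gives running coefficients 0,1,1,1,1,1,2 for degrees 0…6.
Finally multiplying by (y + y³ + y⁴ + y⁶), the product of all factors after the first has coefficients 0,0,1,1,2,3,3 for degrees 0…6.
[y⁶] = 1·3 + 1·3 + 1·2 + 1·1 + 1·1 + 1·0 = 10.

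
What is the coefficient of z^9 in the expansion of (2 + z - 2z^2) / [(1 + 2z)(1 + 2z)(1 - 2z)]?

-2816

The denominator gives the recurrence a_n = −2a_(n−1) + 4a_(n−2) + 8a_(n−3) for n ≥ 3; the numerator fixes a_0 = 2, a_1 = -3, a_2 = 12.
Iterating: 2, -3, 12, -20, 64, -112, 320, -576, 1536, -2816, so a_9 = -2816.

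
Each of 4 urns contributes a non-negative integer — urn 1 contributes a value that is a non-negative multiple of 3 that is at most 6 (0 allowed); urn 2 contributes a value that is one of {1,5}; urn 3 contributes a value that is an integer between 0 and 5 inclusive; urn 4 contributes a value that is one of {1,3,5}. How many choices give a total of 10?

The generating function for the choices is (1 + y³ + y⁶)·(y + y⁵)·(1 + y + y² + y³ + y⁴ + y⁵)·(y + y³ + y⁵); the count is [y¹⁰].
(1 + y³ + y⁶) has coefficients 1,0,0,1,0,0,1 for degrees 0…6.
(y + y⁵) has coefficients 0,1,0,0,0,1,0,0,0,0,0 for degrees 0…10.
Multiplying by (1 + y + y² + y³ + y⁴ + y⁵) gives running coefficients 0,1,1,1,1,2,2,1,1,1,1 for degrees 0…10.
Finally multiplying by (y + y³ + y⁵), the product of all factors after the first has coefficients 0,0,1,1,2,2,4,4,4,4,4 for degrees 0…10.
[y¹⁰] = 1·4 + 1·4 + 1·2 = 10.

10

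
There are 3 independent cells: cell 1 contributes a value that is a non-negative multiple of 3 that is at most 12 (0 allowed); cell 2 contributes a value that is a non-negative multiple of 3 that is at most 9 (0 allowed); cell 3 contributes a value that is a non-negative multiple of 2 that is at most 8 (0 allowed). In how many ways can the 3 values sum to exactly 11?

6

The generating function for the choices is (1 + y^3 + y^6 + y^9 + y^12)·(1 + y^3 + y^6 + y^9)·(1 + y^2 + y^4 + y^6 + y^8); the count is [y^11].
(1 + y^3 + y^6 + y^9 + y^12) has coefficients 1,0,0,1,0,0,1,0,0,1,0,0 for degrees 0…11.
(1 + y^3 + y^6 + y^9) has coefficients 1,0,0,1,0,0,1,0,0,1,0,0 for degrees 0…11.
Finally multiplying by (1 + y^2 + y^4 + y^6 + y^8), the product of all factors after the first has coefficients 1,0,1,1,1,1,2,1,2,2,1,2 for degrees 0…11.
[y^11] = 1·2 + 1·2 + 1·1 + 1·1 = 6.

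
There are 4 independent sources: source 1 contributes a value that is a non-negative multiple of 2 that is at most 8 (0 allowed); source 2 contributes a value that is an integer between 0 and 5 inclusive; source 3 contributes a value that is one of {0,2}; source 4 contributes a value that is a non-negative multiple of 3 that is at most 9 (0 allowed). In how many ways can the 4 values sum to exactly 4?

6

The generating function for the choices is (1 + y² + y⁴ + y⁶ + y⁸)·(1 + y + y² + y³ + y⁴ + y⁵)·(1 + y²)·(1 + y³ + y⁶ + y⁹); the count is [y⁴].
(1 + y² + y⁴ + y⁶ + y⁸) has coefficients 1,0,1,0,1 for degrees 0…4.
(1 + y + y² + y³ + y⁴ + y⁵) has coefficients 1,1,1,1,1 for degrees 0…4.
Multiplying by (1 + y²) gives running coefficients 1,1,2,2,2 for degrees 0…4.
Finally multiplying by (1 + y³ + y⁶ + y⁹), the product of all factors after the first has coefficients 1,1,2,3,3 for degrees 0…4.
[y⁴] = 1·3 + 1·2 + 1·1 = 6.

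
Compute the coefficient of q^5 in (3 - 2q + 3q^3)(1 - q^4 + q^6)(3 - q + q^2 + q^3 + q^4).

10

(3 - 2q + 3q^3) has coefficients 3,-2,0,3 for degrees 0…3.
(1 - q^4 + q^6) has coefficients 1,0,0,0,-1,0 for degrees 0…5.
Finally multiplying by (3 - q + q^2 + q^3 + q^4), the product of all factors after the first has coefficients 3,-1,1,1,-2,1 for degrees 0…5.
[q^5] = 3·1 − 2·(-2) + 3·1 = 10.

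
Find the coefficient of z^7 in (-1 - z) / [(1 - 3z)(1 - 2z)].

-8364

The denominator gives the recurrence a_n = 5a_(n−1) − 6a_(n−2) for n ≥ 3; the numerator fixes a_0 = -1, a_1 = -6, a_2 = -24.
Iterating: -1, -6, -24, -84, -276, -876, -2724, -8364, so a_7 = -8364.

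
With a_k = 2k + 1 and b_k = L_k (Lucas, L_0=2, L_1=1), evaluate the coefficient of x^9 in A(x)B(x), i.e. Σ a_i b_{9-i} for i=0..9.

This is [x^9] in the product of the two ordinary generating functions.
Σ = 1·76 + 3·47 + 5·29 + 7·18 + 9·11 + 11·7 + 13·4 + 15·3 + 17·1 + 19·2 = 816.

816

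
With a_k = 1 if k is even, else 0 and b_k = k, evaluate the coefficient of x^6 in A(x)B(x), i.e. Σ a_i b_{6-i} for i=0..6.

12

Write out a_i and b_{6-i} for i = 0,…,6 and sum the products.
Σ = 1·6 + 0·5 + 1·4 + 0·3 + 1·2 + 0·1 + 1·0 = 12.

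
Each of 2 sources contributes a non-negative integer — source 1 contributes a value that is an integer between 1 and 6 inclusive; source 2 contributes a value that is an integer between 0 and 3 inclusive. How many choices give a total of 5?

4

The generating function for the choices is (t + t² + t³ + t⁴ + t⁵ + t⁶)·(1 + t + t² + t³); the count is [t⁵].
(t + t² + t³ + t⁴ + t⁵ + t⁶) has coefficients 0,1,1,1,1,1 for degrees 0…5.
(1 + t + t² + t³) has coefficients 1,1,1,1,0,0 for degrees 0…5.
[t⁵] = 1·0 + 1·1 + 1·1 + 1·1 + 1·1 = 4.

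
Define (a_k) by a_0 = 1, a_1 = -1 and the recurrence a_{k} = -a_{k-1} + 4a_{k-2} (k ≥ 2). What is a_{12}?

49661

The ordinary generating function has denominator 1 + y - 4y^2.
Iterating the recurrence: a_0,…,a_{12} = 1, -1, 5, -9, 29, -65, 181, -441, 1165, -2929, 7589, -19305, 49661.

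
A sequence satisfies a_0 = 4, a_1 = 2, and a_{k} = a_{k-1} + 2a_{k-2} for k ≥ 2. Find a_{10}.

2050

The ordinary generating function has denominator 1 - q - 2q^2.
Iterating the recurrence: a_0,…,a_{10} = 4, 2, 10, 14, 34, 62, 130, 254, 514, 1022, 2050.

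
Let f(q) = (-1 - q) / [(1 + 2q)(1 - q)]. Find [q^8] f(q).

The denominator gives the recurrence a_n = −a_(n−1) + 2a_(n−2) for n ≥ 2; the numerator fixes a_0 = -1, a_1 = 0.
Iterating: -1, 0, -2, 2, -6, 10, -22, 42, -86, so a_8 = -86.

-86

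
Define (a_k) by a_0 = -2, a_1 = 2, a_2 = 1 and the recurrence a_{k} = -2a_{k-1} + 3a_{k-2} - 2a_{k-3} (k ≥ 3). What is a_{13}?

550904

The ordinary generating function has denominator 1 + 2x - 3x^2 + 2x^3.
Iterating the recurrence: a_0,…,a_{13} = -2, 2, 1, 8, -17, 56, -179, 560, -1769, 5576, -17579, 55424, -174737, 550904.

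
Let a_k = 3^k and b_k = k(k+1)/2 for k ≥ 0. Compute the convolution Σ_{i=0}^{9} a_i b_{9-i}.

The convolution is the t^9 coefficient of A(t)B(t).
Σ = 1·45 + 3·36 + 9·28 + 27·21 + 81·15 + 243·10 + 729·6 + 2187·3 + 6561·1 + 19683·0 = 22113.

22113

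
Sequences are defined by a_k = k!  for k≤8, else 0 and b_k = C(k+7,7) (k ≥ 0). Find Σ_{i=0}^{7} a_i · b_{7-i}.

26712

Write out a_i and b_{7-i} for i = 0,…,7 and sum the products.
Σ = 1·3432 + 1·1716 + 2·792 + 6·330 + 24·120 + 120·36 + 720·8 + 5040·1 = 26712.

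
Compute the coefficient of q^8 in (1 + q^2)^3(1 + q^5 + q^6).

(1 + q^2)^3 has coefficients 1,0,3,0,3,0,1 for degrees 0…6.
(1 + q^5 + q^6) has coefficients 1,0,0,0,0,1,1,0,0 for degrees 0…8.
[q^8] = 1·0 + 3·1 + 3·0 + 1·0 = 3.

3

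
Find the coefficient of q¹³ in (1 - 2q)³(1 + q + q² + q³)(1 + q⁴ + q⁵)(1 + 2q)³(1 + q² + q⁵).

(1 - 2q)³ has coefficients 1,-6,12,-8 for degrees 0…3.
(1 + q + q² + q³) has coefficients 1,1,1,1,0,0,0,0,0,0,0,0,0,0 for degrees 0…13.
Multiplying by (1 + q⁴ + q⁵) gives running coefficients 1,1,1,1,1,2,2,2,1,0,0,0,0,0 for degrees 0…13.
Multiplying by (1 + 2q)³ gives running coefficients 1,7,19,27,27,28,34,46,53,46,28,8,0,0 for degrees 0…13.
Finally multiplying by (1 + q² + q⁵), the product of all factors after the first has coefficients 1,7,20,34,46,56,68,93,114,119,109,88,74,61 for degrees 0…13.
[q¹³] = 1·61 − 6·74 + 12·88 − 8·109 = -199.

-199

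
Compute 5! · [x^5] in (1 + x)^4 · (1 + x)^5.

The EGF product rule gives c_5 = Σ_{k_1+k_2=5} C(5; k_1,k_2) · ∏ g_i(k_i), where (1+x)^4 gives the falling factorial (4)_k; (1+x)^5 gives the falling factorial (5)_k.
g_1(k) for k = 0…5: 1, 4, 12, 24, 24, 0.
g_2(k) for k = 0…5: 1, 5, 20, 60, 120, 120.
c_5 = Σ_k C(5,k)·g_1(k)·g_2(5−k) = 1·1·120 + 5·4·120 + 10·12·60 + 10·24·20 + 5·24·5 = 120 + 2400 + 7200 + 4800 + 600 = 15120.

15120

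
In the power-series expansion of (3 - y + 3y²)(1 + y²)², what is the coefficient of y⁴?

(3 - y + 3y²) has coefficients 3,-1,3 for degrees 0…2.
(1 + y²)² has coefficients 1,0,2,0,1 for degrees 0…4.
[y⁴] = 3·1 − 1·0 + 3·2 = 9.

9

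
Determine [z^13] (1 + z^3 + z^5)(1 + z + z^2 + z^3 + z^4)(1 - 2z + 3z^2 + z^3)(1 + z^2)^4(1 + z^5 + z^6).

(1 + z^3 + z^5) has coefficients 1,0,0,1,0,1 for degrees 0…5.
(1 + z + z^2 + z^3 + z^4) has coefficients 1,1,1,1,1,0,0,0,0,0,0,0,0,0 for degrees 0…13.
Multiplying by (1 - 2z + 3z^2 + z^3) gives running coefficients 1,-1,2,3,3,2,4,1,0,0,0,0,0,0 for degrees 0…13.
Multiplying by (1 + z^2)^4 gives running coefficients 1,-1,6,-1,17,8,32,23,43,27,38,17,19,6 for degrees 0…13.
Finally multiplying by (1 + z^5 + z^6), the product of all factors after the first has coefficients 1,-1,6,-1,17,9,32,28,48,43,63,57,74,72 for degrees 0…13.
[z^13] = 1·72 + 1·63 + 1·48 = 183.

183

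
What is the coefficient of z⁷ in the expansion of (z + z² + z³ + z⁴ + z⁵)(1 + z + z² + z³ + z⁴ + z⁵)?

4

(z + z² + z³ + z⁴ + z⁵) has coefficients 0,1,1,1,1,1 for degrees 0…5.
(1 + z + z² + z³ + z⁴ + z⁵) has coefficients 1,1,1,1,1,1,0,0 for degrees 0…7.
[z⁷] = 1·0 + 1·1 + 1·1 + 1·1 + 1·1 = 4.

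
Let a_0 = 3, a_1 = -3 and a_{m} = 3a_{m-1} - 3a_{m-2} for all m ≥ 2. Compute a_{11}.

2916

The ordinary generating function has denominator 1 - 3x + 3x^2.
Iterating the recurrence: a_0,…,a_{11} = 3, -3, -18, -45, -81, -108, -81, 81, 486, 1215, 2187, 2916.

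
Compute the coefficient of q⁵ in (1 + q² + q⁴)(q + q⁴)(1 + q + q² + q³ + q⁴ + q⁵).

(1 + q² + q⁴) has coefficients 1,0,1,0,1 for degrees 0…4.
(q + q⁴) has coefficients 0,1,0,0,1,0 for degrees 0…5.
Finally multiplying by (1 + q + q² + q³ + q⁴ + q⁵), the product of all factors after the first has coefficients 0,1,1,1,2,2 for degrees 0…5.
[q⁵] = 1·2 + 1·1 + 1·1 = 4.

4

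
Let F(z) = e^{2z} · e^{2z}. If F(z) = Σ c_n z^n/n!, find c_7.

16384

The EGF product rule gives c_7 = Σ_{k_1+k_2=7} C(7; k_1,k_2) · ∏ g_i(k_i), where e^{2z} gives (2)^k; e^{2z} gives (2)^k.
g_1(k) for k = 0…7: 1, 2, 4, 8, 16, 32, 64, 128.
g_2(k) for k = 0…7: 1, 2, 4, 8, 16, 32, 64, 128.
c_7 = Σ_k C(7,k)·g_1(k)·g_2(7−k) = 1·1·128 + 7·2·64 + 21·4·32 + 35·8·16 + 35·16·8 + 21·32·4 + 7·64·2 + 1·128·1 = 128 + 896 + 2688 + 4480 + 4480 + 2688 + 896 + 128 = 16384.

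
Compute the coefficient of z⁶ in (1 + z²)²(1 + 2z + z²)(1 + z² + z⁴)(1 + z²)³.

41

(1 + z²)² has coefficients 1,0,2,0,1 for degrees 0…4.
(1 + 2z + z²) has coefficients 1,2,1,0,0,0,0 for degrees 0…6.
Multiplying by (1 + z² + z⁴) gives running coefficients 1,2,2,2,2,2,1 for degrees 0…6.
Finally multiplying by (1 + z²)³, the product of all factors after the first has coefficients 1,2,5,8,11,14,14 for degrees 0…6.
[z⁶] = 1·14 + 2·11 + 1·5 = 41.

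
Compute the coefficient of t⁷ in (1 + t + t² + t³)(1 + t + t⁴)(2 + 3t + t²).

(1 + t + t² + t³) has coefficients 1,1,1,1 for degrees 0…3.
(1 + t + t⁴) has coefficients 1,1,0,0,1,0,0,0 for degrees 0…7.
Finally multiplying by (2 + 3t + t²), the product of all factors after the first has coefficients 2,5,4,1,2,3,1,0 for degrees 0…7.
[t⁷] = 1·0 + 1·1 + 1·3 + 1·2 = 6.

6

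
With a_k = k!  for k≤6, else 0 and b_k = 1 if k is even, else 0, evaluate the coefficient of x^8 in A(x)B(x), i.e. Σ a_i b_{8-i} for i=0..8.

747

The convolution is the x^8 coefficient of A(x)B(x).
Σ = 1·1 + 1·0 + 2·1 + 6·0 + 24·1 + 120·0 + 720·1 + 0·0 + 0·1 = 747.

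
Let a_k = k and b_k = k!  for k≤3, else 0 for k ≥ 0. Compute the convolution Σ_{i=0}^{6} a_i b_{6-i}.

The convolution is the t^6 coefficient of A(t)B(t).
Σ = 0·0 + 1·0 + 2·0 + 3·6 + 4·2 + 5·1 + 6·1 = 37.

37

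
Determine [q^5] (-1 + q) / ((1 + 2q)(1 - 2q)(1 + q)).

The denominator gives the recurrence a_n = −a_(n−1) + 4a_(n−2) + 4a_(n−3) for n ≥ 3; the numerator fixes a_0 = -1, a_1 = 2, a_2 = -6.
Iterating: -1, 2, -6, 10, -26, 42, so a_5 = 42.

42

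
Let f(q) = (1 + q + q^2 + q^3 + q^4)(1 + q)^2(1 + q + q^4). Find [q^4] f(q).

9

(1 + q + q^2 + q^3 + q^4) has coefficients 1,1,1,1,1 for degrees 0…4.
(1 + q)^2 has coefficients 1,2,1,0,0 for degrees 0…4.
Finally multiplying by (1 + q + q^4), the product of all factors after the first has coefficients 1,3,3,1,1 for degrees 0…4.
[q^4] = 1·1 + 1·1 + 1·3 + 1·3 + 1·1 = 9.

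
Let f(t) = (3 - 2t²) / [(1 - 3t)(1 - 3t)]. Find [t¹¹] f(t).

5983632

The denominator gives the recurrence a_n = 6a_(n−1) − 9a_(n−2) for n ≥ 3; the numerator fixes a_0 = 3, a_1 = 18, a_2 = 79.
Iterating: 3, 18, 79, 312, 1161, 4158, 14499, 49572, 166941, 555498, 1830519, 5983632, so a_11 = 5983632.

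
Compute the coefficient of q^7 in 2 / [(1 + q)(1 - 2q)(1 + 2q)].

Partial fractions give a closed form: a_n = (-2/3)·(-1)^n + (2/3)·2^n + (2)·(-2)^n.
At n = 7: a_7 = -170.

-170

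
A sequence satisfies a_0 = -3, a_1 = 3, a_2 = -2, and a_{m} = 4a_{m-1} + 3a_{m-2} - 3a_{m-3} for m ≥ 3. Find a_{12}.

5046502

The ordinary generating function has denominator 1 - 4x - 3x^2 + 3x^3.
Iterating the recurrence: a_0,…,a_{12} = -3, 3, -2, 10, 25, 136, 589, 2689, 12115, 54760, 247318, 1117207, 5046502.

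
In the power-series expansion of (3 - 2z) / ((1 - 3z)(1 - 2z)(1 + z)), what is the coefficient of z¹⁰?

Partial fractions give a closed form: a_n = (21/4)·3^n + (-8/3)·2^n + (5/12)·(-1)^n.
At n = 10: a_10 = 307277.

307277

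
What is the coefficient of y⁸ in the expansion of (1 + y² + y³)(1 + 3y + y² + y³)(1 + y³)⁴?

(1 + y² + y³) has coefficients 1,0,1,1 for degrees 0…3.
(1 + 3y + y² + y³) has coefficients 1,3,1,1,0,0,0,0,0 for degrees 0…8.
Finally multiplying by (1 + y³)⁴, the product of all factors after the first has coefficients 1,3,1,5,12,4,10,18,6 for degrees 0…8.
[y⁸] = 1·6 + 1·10 + 1·4 = 20.

20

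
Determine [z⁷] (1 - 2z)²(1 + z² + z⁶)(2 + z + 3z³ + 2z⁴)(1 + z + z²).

8

(1 - 2z)² has coefficients 1,-4,4 for degrees 0…2.
(1 + z² + z⁶) has coefficients 1,0,1,0,0,0,1,0 for degrees 0…7.
Multiplying by (2 + z + 3z³ + 2z⁴) gives running coefficients 2,1,2,4,2,3,4,1 for degrees 0…7.
Finally multiplying by (1 + z + z²), the product of all factors after the first has coefficients 2,3,5,7,8,9,9,8 for degrees 0…7.
[z⁷] = 1·8 − 4·9 + 4·9 = 8.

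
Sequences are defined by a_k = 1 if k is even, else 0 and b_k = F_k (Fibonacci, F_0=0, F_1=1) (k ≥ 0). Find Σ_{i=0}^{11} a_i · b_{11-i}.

144

The convolution is the t^11 coefficient of A(t)B(t).
Σ = 1·89 + 0·55 + 1·34 + 0·21 + 1·13 + 0·8 + 1·5 + 0·3 + 1·2 + 0·1 + 1·1 + 0·0 = 144.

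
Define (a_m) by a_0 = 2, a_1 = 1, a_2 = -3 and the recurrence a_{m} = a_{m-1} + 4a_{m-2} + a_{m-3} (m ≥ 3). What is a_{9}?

The ordinary generating function has denominator 1 - z - 4z^2 - z^3.
Iterating the recurrence: a_0,…,a_{9} = 2, 1, -3, 3, -8, 1, -28, -32, -143, -299.

-299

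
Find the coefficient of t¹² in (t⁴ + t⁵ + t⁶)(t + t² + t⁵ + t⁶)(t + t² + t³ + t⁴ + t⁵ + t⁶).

(t⁴ + t⁵ + t⁶) has coefficients 0,0,0,0,1,1,1 for degrees 0…6.
(t + t² + t⁵ + t⁶) has coefficients 0,1,1,0,0,1,1,0,0,0,0,0,0 for degrees 0…12.
Finally multiplying by (t + t² + t³ + t⁴ + t⁵ + t⁶), the product of all factors after the first has coefficients 0,0,1,2,2,2,3,4,3,2,2,2,1 for degrees 0…12.
[t¹²] = 1·3 + 1·4 + 1·3 = 10.

10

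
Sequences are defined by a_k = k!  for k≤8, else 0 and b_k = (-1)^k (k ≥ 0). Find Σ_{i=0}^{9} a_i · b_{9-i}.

-35900

Write out a_i and b_{9-i} for i = 0,…,9 and sum the products.
Σ = 1·(-1) + 1·1 + 2·(-1) + 6·1 + 24·(-1) + 120·1 + 720·(-1) + 5040·1 + 40320·(-1) + 0·1 = -35900.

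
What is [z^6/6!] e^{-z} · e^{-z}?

64

The EGF product rule gives c_6 = Σ_{k_1+k_2=6} C(6; k_1,k_2) · ∏ g_i(k_i), where e^{-z} gives (-1)^k; e^{-z} gives (-1)^k.
g_1(k) for k = 0…6: 1, -1, 1, -1, 1, -1, 1.
g_2(k) for k = 0…6: 1, -1, 1, -1, 1, -1, 1.
c_6 = Σ_k C(6,k)·g_1(k)·g_2(6−k) = 1·1·1 + 6·(-1)·(-1) + 15·1·1 + 20·(-1)·(-1) + 15·1·1 + 6·(-1)·(-1) + 1·1·1 = 1 + 6 + 15 + 20 + 15 + 6 + 1 = 64.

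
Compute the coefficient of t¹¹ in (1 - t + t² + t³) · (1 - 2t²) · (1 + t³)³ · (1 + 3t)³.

(1 - t + t² + t³) has coefficients 1,-1,1,1 for degrees 0…3.
(1 - 2t²) has coefficients 1,0,-2,0,0,0,0,0,0,0,0,0 for degrees 0…11.
Multiplying by (1 + t³)³ gives running coefficients 1,0,-2,3,0,-6,3,0,-6,1,0,-2 for degrees 0…11.
Finally multiplying by (1 + 3t)³, the product of all factors after the first has coefficients 1,9,25,12,-27,21,30,-135,-87,28,-153,-137 for degrees 0…11.
[t¹¹] = 1·(-137) − 1·(-153) + 1·28 + 1·(-87) = -43.

-43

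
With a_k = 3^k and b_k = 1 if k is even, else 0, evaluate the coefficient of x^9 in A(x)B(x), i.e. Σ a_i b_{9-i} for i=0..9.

22143

This is [x^9] in the product of the two ordinary generating functions.
Σ = 1·0 + 3·1 + 9·0 + 27·1 + 81·0 + 243·1 + 729·0 + 2187·1 + 6561·0 + 19683·1 = 22143.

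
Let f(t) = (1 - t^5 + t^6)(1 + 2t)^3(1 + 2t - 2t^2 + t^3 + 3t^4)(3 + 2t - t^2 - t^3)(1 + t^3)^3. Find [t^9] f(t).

(1 - t^5 + t^6) has coefficients 1,0,0,0,0,-1,1 for degrees 0…6.
(1 + 2t)^3 has coefficients 1,6,12,8,0,0,0,0,0,0 for degrees 0…9.
Multiplying by (1 + 2t - 2t^2 + t^3 + 3t^4) gives running coefficients 1,8,22,21,1,14,44,24,0,0 for degrees 0…9.
Multiplying by (3 + 2t - t^2 - t^3) gives running coefficients 3,26,81,98,15,1,138,145,-10,-68 for degrees 0…9.
Finally multiplying by (1 + t^3)^3, the product of all factors after the first has coefficients 3,26,81,107,93,244,441,268,236,643 for degrees 0…9.
[t^9] = 1·643 − 1·93 + 1·107 = 657.

657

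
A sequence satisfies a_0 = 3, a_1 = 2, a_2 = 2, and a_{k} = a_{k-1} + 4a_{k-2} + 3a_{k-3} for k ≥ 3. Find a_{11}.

53497

The ordinary generating function has denominator 1 - t - 4t^2 - 3t^3.
Iterating the recurrence: a_0,…,a_{11} = 3, 2, 2, 19, 33, 115, 304, 863, 2424, 6788, 19073, 53497.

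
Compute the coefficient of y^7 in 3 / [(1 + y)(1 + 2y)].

-765

The denominator gives the recurrence a_n = −3a_(n−1) − 2a_(n−2) for n ≥ 2; the numerator fixes a_0 = 3, a_1 = -9.
Iterating: 3, -9, 21, -45, 93, -189, 381, -765, so a_7 = -765.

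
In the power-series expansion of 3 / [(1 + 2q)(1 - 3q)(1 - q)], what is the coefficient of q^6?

2019

The denominator gives the recurrence a_n = 2a_(n−1) + 5a_(n−2) − 6a_(n−3) for n ≥ 3; the numerator fixes a_0 = 3, a_1 = 6, a_2 = 27.
Iterating: 3, 6, 27, 66, 231, 630, 2019, so a_6 = 2019.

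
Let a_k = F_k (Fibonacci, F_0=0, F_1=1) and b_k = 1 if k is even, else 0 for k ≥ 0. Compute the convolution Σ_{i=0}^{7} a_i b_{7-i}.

21

This is [x^7] in the product of the two ordinary generating functions.
Σ = 0·0 + 1·1 + 1·0 + 2·1 + 3·0 + 5·1 + 8·0 + 13·1 = 21.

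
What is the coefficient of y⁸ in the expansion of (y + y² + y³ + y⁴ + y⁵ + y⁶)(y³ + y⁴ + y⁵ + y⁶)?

(y + y² + y³ + y⁴ + y⁵ + y⁶) has coefficients 0,1,1,1,1,1,1 for degrees 0…6.
(y³ + y⁴ + y⁵ + y⁶) has coefficients 0,0,0,1,1,1,1,0,0 for degrees 0…8.
[y⁸] = 1·0 + 1·1 + 1·1 + 1·1 + 1·1 + 1·0 = 4.

4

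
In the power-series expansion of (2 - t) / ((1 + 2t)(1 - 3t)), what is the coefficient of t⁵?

The denominator gives the recurrence a_n = a_(n−1) + 6a_(n−2) for n ≥ 3; the numerator fixes a_0 = 2, a_1 = 1, a_2 = 13.
Iterating: 2, 1, 13, 19, 97, 211, so a_5 = 211.

211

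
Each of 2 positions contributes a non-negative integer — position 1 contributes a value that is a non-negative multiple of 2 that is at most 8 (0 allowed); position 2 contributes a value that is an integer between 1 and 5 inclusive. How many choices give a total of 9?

3

The generating function for the choices is (1 + x^2 + x^4 + x^6 + x^8)·(x + x^2 + x^3 + x^4 + x^5); the count is [x^9].
(1 + x^2 + x^4 + x^6 + x^8) has coefficients 1,0,1,0,1,0,1,0,1 for degrees 0…8.
(x + x^2 + x^3 + x^4 + x^5) has coefficients 0,1,1,1,1,1,0,0,0,0 for degrees 0…9.
[x^9] = 1·0 + 1·0 + 1·1 + 1·1 + 1·1 = 3.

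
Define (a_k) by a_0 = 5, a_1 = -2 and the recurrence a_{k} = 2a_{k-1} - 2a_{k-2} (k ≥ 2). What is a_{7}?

96

The ordinary generating function has denominator 1 - 2z + 2z^2.
Iterating the recurrence: a_0,…,a_{7} = 5, -2, -14, -24, -20, 8, 56, 96.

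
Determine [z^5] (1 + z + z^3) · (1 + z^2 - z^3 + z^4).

2

(1 + z + z^3) has coefficients 1,1,0,1 for degrees 0…3.
(1 + z^2 - z^3 + z^4) has coefficients 1,0,1,-1,1,0 for degrees 0…5.
[z^5] = 1·0 + 1·1 + 1·1 = 2.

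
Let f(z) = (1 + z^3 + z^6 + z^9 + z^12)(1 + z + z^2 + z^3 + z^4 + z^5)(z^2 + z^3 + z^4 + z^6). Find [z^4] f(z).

(1 + z^3 + z^6 + z^9 + z^12) has coefficients 1,0,0,1,0 for degrees 0…4.
(1 + z + z^2 + z^3 + z^4 + z^5) has coefficients 1,1,1,1,1 for degrees 0…4.
Finally multiplying by (z^2 + z^3 + z^4 + z^6), the product of all factors after the first has coefficients 0,0,1,2,3 for degrees 0…4.
[z^4] = 1·3 + 1·0 = 3.

3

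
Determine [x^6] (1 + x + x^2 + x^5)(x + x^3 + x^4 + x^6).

(1 + x + x^2 + x^5) has coefficients 1,1,1,0,0,1 for degrees 0…5.
(x + x^3 + x^4 + x^6) has coefficients 0,1,0,1,1,0,1 for degrees 0…6.
[x^6] = 1·1 + 1·0 + 1·1 + 1·1 = 3.

3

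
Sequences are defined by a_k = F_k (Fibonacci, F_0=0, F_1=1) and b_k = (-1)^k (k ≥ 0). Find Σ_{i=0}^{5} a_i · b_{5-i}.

4

Write out a_i and b_{5-i} for i = 0,…,5 and sum the products.
Σ = 0·(-1) + 1·1 + 1·(-1) + 2·1 + 3·(-1) + 5·1 = 4.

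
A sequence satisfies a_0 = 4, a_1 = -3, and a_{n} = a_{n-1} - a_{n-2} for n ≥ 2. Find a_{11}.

The ordinary generating function has denominator 1 - y + y^2.
Iterating the recurrence: a_0,…,a_{11} = 4, -3, -7, -4, 3, 7, 4, -3, -7, -4, 3, 7.

7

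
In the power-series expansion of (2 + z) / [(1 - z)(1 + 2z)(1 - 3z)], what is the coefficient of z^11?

Partial fractions give a closed form: a_n = (-1/2)·1^n + (2/5)·(-2)^n + (21/10)·3^n.
At n = 11: a_11 = 371189.

371189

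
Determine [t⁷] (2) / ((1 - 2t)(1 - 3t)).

12610

Partial fractions give a closed form: a_n = (-4)·2^n + (6)·3^n.
At n = 7: a_7 = 12610.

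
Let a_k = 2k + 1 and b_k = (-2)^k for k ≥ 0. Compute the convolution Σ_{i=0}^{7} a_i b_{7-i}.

-23

The convolution is the x^7 coefficient of A(x)B(x).
Σ = 1·(-128) + 3·64 + 5·(-32) + 7·16 + 9·(-8) + 11·4 + 13·(-2) + 15·1 = -23.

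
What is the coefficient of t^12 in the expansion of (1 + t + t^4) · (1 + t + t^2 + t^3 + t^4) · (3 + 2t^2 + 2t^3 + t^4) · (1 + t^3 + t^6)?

(1 + t + t^4) has coefficients 1,1,0,0,1 for degrees 0…4.
(1 + t + t^2 + t^3 + t^4) has coefficients 1,1,1,1,1,0,0,0,0,0,0,0,0 for degrees 0…12.
Multiplying by (3 + 2t^2 + 2t^3 + t^4) gives running coefficients 3,3,5,7,8,5,5,3,1,0,0,0,0 for degrees 0…12.
Finally multiplying by (1 + t^3 + t^6), the product of all factors after the first has coefficients 3,3,5,10,11,10,15,14,11,12,11,6,5 for degrees 0…12.
[t^12] = 1·5 + 1·6 + 1·11 = 22.

22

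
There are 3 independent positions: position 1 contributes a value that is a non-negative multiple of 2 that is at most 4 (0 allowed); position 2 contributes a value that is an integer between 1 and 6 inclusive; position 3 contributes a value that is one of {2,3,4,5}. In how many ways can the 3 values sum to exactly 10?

The generating function for the choices is (1 + t² + t⁴)·(t + t² + t³ + t⁴ + t⁵ + t⁶)·(t² + t³ + t⁴ + t⁵); the count is [t¹⁰].
(1 + t² + t⁴) has coefficients 1,0,1,0,1 for degrees 0…4.
(t + t² + t³ + t⁴ + t⁵ + t⁶) has coefficients 0,1,1,1,1,1,1,0,0,0,0 for degrees 0…10.
Finally multiplying by (t² + t³ + t⁴ + t⁵), the product of all factors after the first has coefficients 0,0,0,1,2,3,4,4,4,3,2 for degrees 0…10.
[t¹⁰] = 1·2 + 1·4 + 1·4 = 10.

10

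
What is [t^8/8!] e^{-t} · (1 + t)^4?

641

The EGF product rule gives c_8 = Σ_{k_1+k_2=8} C(8; k_1,k_2) · ∏ g_i(k_i), where e^{-t} gives (-1)^k; (1+t)^4 gives the falling factorial (4)_k.
g_1(k) for k = 0…8: 1, -1, 1, -1, 1, -1, 1, -1, 1.
g_2(k) for k = 0…8: 1, 4, 12, 24, 24, 0, 0, 0, 0.
c_8 = Σ_k C(8,k)·g_1(k)·g_2(8−k) = 70·1·24 + 56·(-1)·24 + 28·1·12 + 8·(-1)·4 + 1·1·1 = 1680 − 1344 + 336 − 32 + 1 = 641.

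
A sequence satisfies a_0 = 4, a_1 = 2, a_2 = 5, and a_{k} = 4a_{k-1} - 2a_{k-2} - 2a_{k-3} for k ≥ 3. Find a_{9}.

3912

The ordinary generating function has denominator 1 - 4y + 2y^2 + 2y^3.
Iterating the recurrence: a_0,…,a_{9} = 4, 2, 5, 8, 18, 46, 132, 400, 1244, 3912.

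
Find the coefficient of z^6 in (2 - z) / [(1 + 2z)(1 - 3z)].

The denominator gives the recurrence a_n = a_(n−1) + 6a_(n−2) for n ≥ 2; the numerator fixes a_0 = 2, a_1 = 1.
Iterating: 2, 1, 13, 19, 97, 211, 793, so a_6 = 793.

793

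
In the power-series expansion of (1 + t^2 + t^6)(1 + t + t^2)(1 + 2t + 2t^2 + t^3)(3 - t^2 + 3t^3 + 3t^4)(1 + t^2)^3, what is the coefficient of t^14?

(1 + t^2 + t^6) has coefficients 1,0,1,0,0,0,1 for degrees 0…6.
(1 + t + t^2) has coefficients 1,1,1,0,0,0,0,0,0,0,0,0,0,0,0 for degrees 0…14.
Multiplying by (1 + 2t + 2t^2 + t^3) gives running coefficients 1,3,5,5,3,1,0,0,0,0,0,0,0,0,0 for degrees 0…14.
Multiplying by (3 - t^2 + 3t^3 + 3t^4) gives running coefficients 3,9,14,15,16,22,27,23,12,3,0,0,0,0,0 for degrees 0…14.
Finally multiplying by (1 + t^2)^3, the product of all factors after the first has coefficients 3,9,23,42,67,94,120,143,155,153,133,100,63,32,12 for degrees 0…14.
[t^14] = 1·12 + 1·63 + 1·155 = 230.

230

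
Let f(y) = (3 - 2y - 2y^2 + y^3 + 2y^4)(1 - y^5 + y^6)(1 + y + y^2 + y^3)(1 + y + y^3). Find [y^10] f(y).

(3 - 2y - 2y^2 + y^3 + 2y^4) has coefficients 3,-2,-2,1,2 for degrees 0…4.
(1 - y^5 + y^6) has coefficients 1,0,0,0,0,-1,1,0,0,0,0 for degrees 0…10.
Multiplying by (1 + y + y^2 + y^3) gives running coefficients 1,1,1,1,0,-1,0,0,0,1,0 for degrees 0…10.
Finally multiplying by (1 + y + y^3), the product of all factors after the first has coefficients 1,2,2,3,2,0,0,0,-1,1,1 for degrees 0…10.
[y^10] = 3·1 − 2·1 − 2·(-1) + 1·0 + 2·0 = 3.

3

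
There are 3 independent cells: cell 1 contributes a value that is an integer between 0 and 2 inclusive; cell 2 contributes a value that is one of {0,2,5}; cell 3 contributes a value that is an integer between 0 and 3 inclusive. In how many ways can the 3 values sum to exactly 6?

The generating function for the choices is (1 + x + x²)·(1 + x² + x⁵)·(1 + x + x² + x³); the count is [x⁶].
(1 + x + x²) has coefficients 1,1,1 for degrees 0…2.
(1 + x² + x⁵) has coefficients 1,0,1,0,0,1,0 for degrees 0…6.
Finally multiplying by (1 + x + x² + x³), the product of all factors after the first has coefficients 1,1,2,2,1,2,1 for degrees 0…6.
[x⁶] = 1·1 + 1·2 + 1·1 = 4.

4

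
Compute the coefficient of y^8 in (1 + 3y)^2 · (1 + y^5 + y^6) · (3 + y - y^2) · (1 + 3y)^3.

1169

(1 + 3y)^2 has coefficients 1,6,9 for degrees 0…2.
(1 + y^5 + y^6) has coefficients 1,0,0,0,0,1,1,0,0 for degrees 0…8.
Multiplying by (3 + y - y^2) gives running coefficients 3,1,-1,0,0,3,4,0,-1 for degrees 0…8.
Finally multiplying by (1 + 3y)^3, the product of all factors after the first has coefficients 3,28,89,99,0,-24,31,117,188 for degrees 0…8.
[y^8] = 1·188 + 6·117 + 9·31 = 1169.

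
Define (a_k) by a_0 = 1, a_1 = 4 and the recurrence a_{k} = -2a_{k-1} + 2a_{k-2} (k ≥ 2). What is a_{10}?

The ordinary generating function has denominator 1 + 2x - 2x^2.
Iterating the recurrence: a_0,…,a_{10} = 1, 4, -6, 20, -52, 144, -392, 1072, -2928, 8000, -21856.

-21856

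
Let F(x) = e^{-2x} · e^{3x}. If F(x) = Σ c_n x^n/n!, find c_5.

1

The EGF product rule gives c_5 = Σ_{k_1+k_2=5} C(5; k_1,k_2) · ∏ g_i(k_i), where e^{-2x} gives (-2)^k; e^{3x} gives (3)^k.
g_1(k) for k = 0…5: 1, -2, 4, -8, 16, -32.
g_2(k) for k = 0…5: 1, 3, 9, 27, 81, 243.
c_5 = Σ_k C(5,k)·g_1(k)·g_2(5−k) = 1·1·243 + 5·(-2)·81 + 10·4·27 + 10·(-8)·9 + 5·16·3 + 1·(-32)·1 = 243 − 810 + 1080 − 720 + 240 − 32 = 1.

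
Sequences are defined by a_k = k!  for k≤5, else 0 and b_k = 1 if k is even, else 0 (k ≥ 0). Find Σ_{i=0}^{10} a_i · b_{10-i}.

27

The convolution is the x^10 coefficient of A(x)B(x).
Σ = 1·1 + 1·0 + 2·1 + 6·0 + 24·1 + 120·0 + 0·1 + 0·0 + 0·1 + 0·0 + 0·1 = 27.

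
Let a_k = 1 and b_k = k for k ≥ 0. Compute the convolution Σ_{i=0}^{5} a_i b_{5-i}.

15

This is [x^5] in the product of the two ordinary generating functions.
Σ = 1·5 + 1·4 + 1·3 + 1·2 + 1·1 + 1·0 = 15.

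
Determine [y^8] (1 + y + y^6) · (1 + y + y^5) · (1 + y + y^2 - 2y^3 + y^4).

1

(1 + y + y^6) has coefficients 1,1,0,0,0,0,1 for degrees 0…6.
(1 + y + y^5) has coefficients 1,1,0,0,0,1,0,0,0 for degrees 0…8.
Finally multiplying by (1 + y + y^2 - 2y^3 + y^4), the product of all factors after the first has coefficients 1,2,2,-1,-1,2,1,1,-2 for degrees 0…8.
[y^8] = 1·(-2) + 1·1 + 1·2 = 1.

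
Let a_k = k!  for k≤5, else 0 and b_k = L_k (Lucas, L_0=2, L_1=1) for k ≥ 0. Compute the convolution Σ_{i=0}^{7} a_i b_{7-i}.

This is [x^7] in the product of the two ordinary generating functions.
Σ = 1·29 + 1·18 + 2·11 + 6·7 + 24·4 + 120·3 + 0·1 + 0·2 = 567.

567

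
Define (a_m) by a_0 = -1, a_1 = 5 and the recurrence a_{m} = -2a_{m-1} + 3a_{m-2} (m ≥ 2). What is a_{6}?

-1093

The ordinary generating function has denominator 1 + 2t - 3t^2.
Iterating the recurrence: a_0,…,a_{6} = -1, 5, -13, 41, -121, 365, -1093.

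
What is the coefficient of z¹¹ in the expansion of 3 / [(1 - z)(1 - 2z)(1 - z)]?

The denominator gives the recurrence a_n = 4a_(n−1) − 5a_(n−2) + 2a_(n−3) for n ≥ 3; the numerator fixes a_0 = 3, a_1 = 12, a_2 = 33.
Iterating: 3, 12, 33, 78, 171, 360, 741, 1506, 3039, 6108, 12249, 24534, so a_11 = 24534.

24534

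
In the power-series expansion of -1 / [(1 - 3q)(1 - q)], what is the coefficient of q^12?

-797161

The denominator gives the recurrence a_n = 4a_(n−1) − 3a_(n−2) for n ≥ 2; the numerator fixes a_0 = -1, a_1 = -4.
Iterating: -1, -4, -13, -40, -121, -364, -1093, -3280, -9841, -29524, -88573, -265720, -797161, so a_12 = -797161.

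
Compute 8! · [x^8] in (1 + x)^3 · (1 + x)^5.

The EGF product rule gives c_8 = Σ_{k_1+k_2=8} C(8; k_1,k_2) · ∏ g_i(k_i), where (1+x)^3 gives the falling factorial (3)_k; (1+x)^5 gives the falling factorial (5)_k.
g_1(k) for k = 0…8: 1, 3, 6, 6, 0, 0, 0, 0, 0.
g_2(k) for k = 0…8: 1, 5, 20, 60, 120, 120, 0, 0, 0.
c_8 = Σ_k C(8,k)·g_1(k)·g_2(8−k) = 56·6·120 = 40320.

40320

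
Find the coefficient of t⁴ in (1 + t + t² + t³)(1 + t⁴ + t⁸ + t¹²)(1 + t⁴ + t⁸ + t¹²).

(1 + t + t² + t³) has coefficients 1,1,1,1 for degrees 0…3.
(1 + t⁴ + t⁸ + t¹²) has coefficients 1,0,0,0,1 for degrees 0…4.
Finally multiplying by (1 + t⁴ + t⁸ + t¹²), the product of all factors after the first has coefficients 1,0,0,0,2 for degrees 0…4.
[t⁴] = 1·2 + 1·0 + 1·0 + 1·0 = 2.

2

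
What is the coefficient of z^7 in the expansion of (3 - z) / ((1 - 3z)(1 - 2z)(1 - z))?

Partial fractions give a closed form: a_n = (12)·3^n + (-10)·2^n + (1)·1^n.
At n = 7: a_7 = 24965.

24965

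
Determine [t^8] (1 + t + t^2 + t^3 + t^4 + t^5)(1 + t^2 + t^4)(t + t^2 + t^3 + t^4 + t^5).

12

(1 + t + t^2 + t^3 + t^4 + t^5) has coefficients 1,1,1,1,1,1 for degrees 0…5.
(1 + t^2 + t^4) has coefficients 1,0,1,0,1,0,0,0,0 for degrees 0…8.
Finally multiplying by (t + t^2 + t^3 + t^4 + t^5), the product of all factors after the first has coefficients 0,1,1,2,2,3,2,2,1 for degrees 0…8.
[t^8] = 1·1 + 1·2 + 1·2 + 1·3 + 1·2 + 1·2 = 12.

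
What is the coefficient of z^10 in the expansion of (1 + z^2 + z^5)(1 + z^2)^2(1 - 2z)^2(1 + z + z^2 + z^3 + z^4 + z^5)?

(1 + z^2 + z^5) has coefficients 1,0,1,0,0,1 for degrees 0…5.
(1 + z^2)^2 has coefficients 1,0,2,0,1,0,0,0,0,0,0 for degrees 0…10.
Multiplying by (1 - 2z)^2 gives running coefficients 1,-4,6,-8,9,-4,4,0,0,0,0 for degrees 0…10.
Finally multiplying by (1 + z + z^2 + z^3 + z^4 + z^5), the product of all factors after the first has coefficients 1,-3,3,-5,4,0,3,7,1,9,0 for degrees 0…10.
[z^10] = 1·0 + 1·1 + 1·0 = 1.

1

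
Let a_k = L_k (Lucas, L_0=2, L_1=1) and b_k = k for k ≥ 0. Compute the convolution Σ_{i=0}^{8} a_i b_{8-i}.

187

Write out a_i and b_{8-i} for i = 0,…,8 and sum the products.
Σ = 2·8 + 1·7 + 3·6 + 4·5 + 7·4 + 11·3 + 18·2 + 29·1 + 47·0 = 187.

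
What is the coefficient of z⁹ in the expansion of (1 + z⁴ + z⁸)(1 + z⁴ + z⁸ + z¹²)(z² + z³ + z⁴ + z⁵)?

(1 + z⁴ + z⁸) has coefficients 1,0,0,0,1,0,0,0,1 for degrees 0…8.
(1 + z⁴ + z⁸ + z¹²) has coefficients 1,0,0,0,1,0,0,0,1,0 for degrees 0…9.
Finally multiplying by (z² + z³ + z⁴ + z⁵), the product of all factors after the first has coefficients 0,0,1,1,1,1,1,1,1,1 for degrees 0…9.
[z⁹] = 1·1 + 1·1 + 1·0 = 2.

2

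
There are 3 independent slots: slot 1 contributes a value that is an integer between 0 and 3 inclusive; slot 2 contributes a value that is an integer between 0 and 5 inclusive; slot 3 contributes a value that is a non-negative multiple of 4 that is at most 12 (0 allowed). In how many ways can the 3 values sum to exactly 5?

6

The generating function for the choices is (1 + z + z^2 + z^3)·(1 + z + z^2 + z^3 + z^4 + z^5)·(1 + z^4 + z^8 + z^12); the count is [z^5].
(1 + z + z^2 + z^3) has coefficients 1,1,1,1 for degrees 0…3.
(1 + z + z^2 + z^3 + z^4 + z^5) has coefficients 1,1,1,1,1,1 for degrees 0…5.
Finally multiplying by (1 + z^4 + z^8 + z^12), the product of all factors after the first has coefficients 1,1,1,1,2,2 for degrees 0…5.
[z^5] = 1·2 + 1·2 + 1·1 + 1·1 = 6.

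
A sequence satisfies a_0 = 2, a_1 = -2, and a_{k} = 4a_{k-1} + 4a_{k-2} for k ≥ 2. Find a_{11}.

-2017280

The ordinary generating function has denominator 1 - 4x - 4x^2.
Iterating the recurrence: a_0,…,a_{11} = 2, -2, 0, -8, -32, -160, -768, -3712, -17920, -86528, -417792, -2017280.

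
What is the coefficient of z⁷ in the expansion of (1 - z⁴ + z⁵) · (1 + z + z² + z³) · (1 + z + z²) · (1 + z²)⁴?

26

(1 - z⁴ + z⁵) has coefficients 1,0,0,0,-1,1 for degrees 0…5.
(1 + z + z² + z³) has coefficients 1,1,1,1,0,0,0,0 for degrees 0…7.
Multiplying by (1 + z + z²) gives running coefficients 1,2,3,3,2,1,0,0 for degrees 0…7.
Finally multiplying by (1 + z²)⁴, the product of all factors after the first has coefficients 1,2,7,11,20,25,30,30 for degrees 0…7.
[z⁷] = 1·30 − 1·11 + 1·7 = 26.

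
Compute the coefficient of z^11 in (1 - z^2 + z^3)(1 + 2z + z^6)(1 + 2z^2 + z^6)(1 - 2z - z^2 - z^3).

2

(1 - z^2 + z^3) has coefficients 1,0,-1,1 for degrees 0…3.
(1 + 2z + z^6) has coefficients 1,2,0,0,0,0,1,0,0,0,0,0 for degrees 0…11.
Multiplying by (1 + 2z^2 + z^6) gives running coefficients 1,2,2,4,0,0,2,2,2,0,0,0 for degrees 0…11.
Finally multiplying by (1 - 2z - z^2 - z^3), the product of all factors after the first has coefficients 1,0,-3,-3,-12,-6,-2,-2,-4,-8,-4,-2 for degrees 0…11.
[z^11] = 1·(-2) − 1·(-8) + 1·(-4) = 2.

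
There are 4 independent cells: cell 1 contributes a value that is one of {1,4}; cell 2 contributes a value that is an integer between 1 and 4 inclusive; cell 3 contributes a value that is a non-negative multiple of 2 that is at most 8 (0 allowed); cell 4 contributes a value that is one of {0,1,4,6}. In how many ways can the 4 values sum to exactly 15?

The generating function for the choices is (x + x^4)·(x + x^2 + x^3 + x^4)·(1 + x^2 + x^4 + x^6 + x^8)·(1 + x + x^4 + x^6); the count is [x^15].
(x + x^4) has coefficients 0,1,0,0,1 for degrees 0…4.
(x + x^2 + x^3 + x^4) has coefficients 0,1,1,1,1,0,0,0,0,0,0,0,0,0,0,0 for degrees 0…15.
Multiplying by (1 + x^2 + x^4 + x^6 + x^8) gives running coefficients 0,1,1,2,2,2,2,2,2,2,2,1,1,0,0,0 for degrees 0…15.
Finally multiplying by (1 + x + x^4 + x^6), the product of all factors after the first has coefficients 0,1,2,3,4,5,5,7,7,8,8,7,6,5,4,3 for degrees 0…15.
[x^15] = 1·4 + 1·7 = 11.

11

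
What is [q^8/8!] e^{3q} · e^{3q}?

1679616

The EGF product rule gives c_8 = Σ_{k_1+k_2=8} C(8; k_1,k_2) · ∏ g_i(k_i), where e^{3q} gives (3)^k; e^{3q} gives (3)^k.
g_1(k) for k = 0…8: 1, 3, 9, 27, 81, 243, 729, 2187, 6561.
g_2(k) for k = 0…8: 1, 3, 9, 27, 81, 243, 729, 2187, 6561.
c_8 = Σ_k C(8,k)·g_1(k)·g_2(8−k) = 1·1·6561 + 8·3·2187 + 28·9·729 + 56·27·243 + 70·81·81 + 56·243·27 + 28·729·9 + 8·2187·3 + 1·6561·1 = 6561 + 52488 + 183708 + 367416 + 459270 + 367416 + 183708 + 52488 + 6561 = 1679616.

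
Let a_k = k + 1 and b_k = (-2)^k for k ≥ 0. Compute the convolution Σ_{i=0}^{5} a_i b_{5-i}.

-12

Write out a_i and b_{5-i} for i = 0,…,5 and sum the products.
Σ = 1·(-32) + 2·16 + 3·(-8) + 4·4 + 5·(-2) + 6·1 = -12.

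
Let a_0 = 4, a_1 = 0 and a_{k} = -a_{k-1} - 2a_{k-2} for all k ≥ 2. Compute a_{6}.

The ordinary generating function has denominator 1 + z + 2z^2.
Iterating the recurrence: a_0,…,a_{6} = 4, 0, -8, 8, 8, -24, 8.

8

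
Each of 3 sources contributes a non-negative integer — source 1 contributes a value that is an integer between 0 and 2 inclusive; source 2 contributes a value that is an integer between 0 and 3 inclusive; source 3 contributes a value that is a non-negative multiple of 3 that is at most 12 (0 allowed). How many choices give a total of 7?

4

The generating function for the choices is (1 + x + x²)·(1 + x + x² + x³)·(1 + x³ + x⁶ + x⁹ + x¹²); the count is [x⁷].
(1 + x + x²) has coefficients 1,1,1 for degrees 0…2.
(1 + x + x² + x³) has coefficients 1,1,1,1,0,0,0,0 for degrees 0…7.
Finally multiplying by (1 + x³ + x⁶ + x⁹ + x¹²), the product of all factors after the first has coefficients 1,1,1,2,1,1,2,1 for degrees 0…7.
[x⁷] = 1·1 + 1·2 + 1·1 = 4.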